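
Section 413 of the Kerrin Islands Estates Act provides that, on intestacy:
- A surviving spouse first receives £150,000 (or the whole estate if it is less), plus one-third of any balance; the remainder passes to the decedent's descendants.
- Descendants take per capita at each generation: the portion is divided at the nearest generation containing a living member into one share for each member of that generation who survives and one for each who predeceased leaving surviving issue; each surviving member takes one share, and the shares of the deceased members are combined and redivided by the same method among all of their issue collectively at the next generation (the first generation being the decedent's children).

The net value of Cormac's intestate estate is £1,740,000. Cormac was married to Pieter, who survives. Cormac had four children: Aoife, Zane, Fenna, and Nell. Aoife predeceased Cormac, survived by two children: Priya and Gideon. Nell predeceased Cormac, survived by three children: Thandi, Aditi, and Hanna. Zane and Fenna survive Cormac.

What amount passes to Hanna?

Pieter first takes £150,000, leaving a balance of £1,590,000. Pieter then takes one-third of the balance (£530,000), for a total of £680,000. The remaining £1,060,000 passes to the descendants.
The descendants' portion (£1,060,000) is divided at the children's generation into 4 shares of £265,000. Zane and Fenna each take £265,000. The 2 shares of the deceased (Aoife and Nell) are combined into a pool of £530,000.
That pool (£530,000) is divided at the grandchildren's generation equally among Priya, Gideon, Thandi, Aditi, and Hanna: £106,000 each.

Hanna receives £106,000.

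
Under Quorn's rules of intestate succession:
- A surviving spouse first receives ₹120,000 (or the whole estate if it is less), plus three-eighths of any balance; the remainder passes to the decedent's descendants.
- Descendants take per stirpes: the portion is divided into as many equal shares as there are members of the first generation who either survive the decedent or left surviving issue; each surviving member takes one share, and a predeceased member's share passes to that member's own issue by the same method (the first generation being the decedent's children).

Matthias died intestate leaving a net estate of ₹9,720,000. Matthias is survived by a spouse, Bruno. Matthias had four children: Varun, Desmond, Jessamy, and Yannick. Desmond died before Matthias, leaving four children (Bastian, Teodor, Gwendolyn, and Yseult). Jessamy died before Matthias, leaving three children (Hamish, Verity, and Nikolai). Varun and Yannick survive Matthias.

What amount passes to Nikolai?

Nikolai receives ₹500,000.

Bruno first takes ₹120,000, leaving a balance of ₹9,600,000. Bruno then takes three-eighths of the balance (₹3,600,000), for a total of ₹3,720,000. The remaining ₹6,000,000 passes to the descendants.
The descendants' portion (₹6,000,000) is divided into 4 shares of ₹1,500,000: Varun and Yannick each take ₹1,500,000; Desmond's ₹1,500,000 share passes to Desmond's issue; Jessamy's ₹1,500,000 share passes to Jessamy's issue.
Desmond's share (₹1,500,000) is divided into 4 shares of ₹375,000: Bastian, Teodor, Gwendolyn, and Yseult each take ₹375,000.
Jessamy's share (₹1,500,000) is divided into 3 shares of ₹500,000: Hamish, Verity, and Nikolai each take ₹500,000.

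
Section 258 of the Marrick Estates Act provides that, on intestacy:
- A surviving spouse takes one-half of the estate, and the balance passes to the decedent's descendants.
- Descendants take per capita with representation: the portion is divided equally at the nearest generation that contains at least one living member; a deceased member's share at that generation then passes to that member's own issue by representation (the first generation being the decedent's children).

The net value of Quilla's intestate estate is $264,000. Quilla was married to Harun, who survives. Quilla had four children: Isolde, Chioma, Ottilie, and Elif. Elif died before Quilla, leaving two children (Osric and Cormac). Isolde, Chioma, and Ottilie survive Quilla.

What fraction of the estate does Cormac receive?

Cormac receives 1/16 of the estate.

Harun takes one-half of $264,000 = $132,000. The remaining $132,000 passes to the descendants.
The descendants' portion ($132,000) is divided into 4 shares of $33,000: Isolde, Chioma, and Ottilie each take $33,000; Elif's $33,000 share passes to Elif's issue.
Elif's share ($33,000) is divided into 2 shares of $16,500: Osric and Cormac each take $16,500.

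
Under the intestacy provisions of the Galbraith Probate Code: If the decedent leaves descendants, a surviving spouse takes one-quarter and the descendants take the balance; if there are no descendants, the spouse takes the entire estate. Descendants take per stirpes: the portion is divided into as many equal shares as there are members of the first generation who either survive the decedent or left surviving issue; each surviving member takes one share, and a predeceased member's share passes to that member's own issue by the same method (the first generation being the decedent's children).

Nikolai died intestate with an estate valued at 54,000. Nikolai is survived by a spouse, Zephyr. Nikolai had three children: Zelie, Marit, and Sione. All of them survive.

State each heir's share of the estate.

Zephyr takes one-quarter of 54,000 = 13,500. The remaining 40,500 passes to the descendants.
The descendants' portion (40,500) is divided into 3 shares of 13,500: Zelie, Marit, and Sione each take 13,500.

Zephyr: 13,500; Zelie: 13,500; Marit: 13,500; Sione: 13,500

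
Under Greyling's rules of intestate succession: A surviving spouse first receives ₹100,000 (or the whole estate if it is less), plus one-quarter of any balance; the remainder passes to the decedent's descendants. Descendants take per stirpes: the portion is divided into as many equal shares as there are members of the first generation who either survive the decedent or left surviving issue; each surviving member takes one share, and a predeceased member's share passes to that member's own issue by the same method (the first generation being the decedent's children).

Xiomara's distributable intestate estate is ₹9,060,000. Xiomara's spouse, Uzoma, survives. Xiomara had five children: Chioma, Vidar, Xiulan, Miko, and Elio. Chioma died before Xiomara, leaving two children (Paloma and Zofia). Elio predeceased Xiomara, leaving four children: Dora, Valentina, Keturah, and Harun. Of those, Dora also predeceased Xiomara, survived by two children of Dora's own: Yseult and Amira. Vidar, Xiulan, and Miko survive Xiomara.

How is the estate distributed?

Uzoma first takes ₹100,000, leaving a balance of ₹8,960,000. Uzoma then takes one-quarter of the balance (₹2,240,000), for a total of ₹2,340,000. The remaining ₹6,720,000 passes to the descendants.
The descendants' portion (₹6,720,000) is divided into 5 shares of ₹1,344,000: Vidar, Xiulan, and Miko each take ₹1,344,000; Chioma's ₹1,344,000 share passes to Chioma's issue; Elio's ₹1,344,000 share passes to Elio's issue.
Chioma's share (₹1,344,000) is divided into 2 shares of ₹672,000: Paloma and Zofia each take ₹672,000.
Elio's share (₹1,344,000) is divided into 4 shares of ₹336,000: Valentina, Keturah, and Harun each take ₹336,000; Dora's ₹336,000 share passes to Dora's issue.
Dora's share (₹336,000) is divided into 2 shares of ₹168,000: Yseult and Amira each take ₹168,000.

Uzoma: ₹2,340,000; Paloma: ₹672,000; Zofia: ₹672,000; Vidar: ₹1,344,000; Xiulan: ₹1,344,000; Miko: ₹1,344,000; Yseult: ₹168,000; Amira: ₹168,000; Valentina: ₹336,000; Keturah: ₹336,000; Harun: ₹336,000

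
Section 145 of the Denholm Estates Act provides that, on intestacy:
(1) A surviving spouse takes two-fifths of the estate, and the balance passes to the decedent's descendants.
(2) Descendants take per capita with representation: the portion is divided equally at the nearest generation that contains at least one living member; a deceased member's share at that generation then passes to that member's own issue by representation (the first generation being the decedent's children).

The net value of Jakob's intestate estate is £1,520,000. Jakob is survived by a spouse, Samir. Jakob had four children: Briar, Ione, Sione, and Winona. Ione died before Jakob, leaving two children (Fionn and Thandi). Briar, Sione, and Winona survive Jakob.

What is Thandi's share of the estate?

Samir takes two-fifths of £1,520,000 = £608,000. The remaining £912,000 passes to the descendants.
The descendants' portion (£912,000) is divided into 4 shares of £228,000: Briar, Sione, and Winona each take £228,000; Ione's £228,000 share passes to Ione's issue.
Ione's share (£228,000) is divided into 2 shares of £114,000: Fionn and Thandi each take £114,000.

Thandi receives £114,000.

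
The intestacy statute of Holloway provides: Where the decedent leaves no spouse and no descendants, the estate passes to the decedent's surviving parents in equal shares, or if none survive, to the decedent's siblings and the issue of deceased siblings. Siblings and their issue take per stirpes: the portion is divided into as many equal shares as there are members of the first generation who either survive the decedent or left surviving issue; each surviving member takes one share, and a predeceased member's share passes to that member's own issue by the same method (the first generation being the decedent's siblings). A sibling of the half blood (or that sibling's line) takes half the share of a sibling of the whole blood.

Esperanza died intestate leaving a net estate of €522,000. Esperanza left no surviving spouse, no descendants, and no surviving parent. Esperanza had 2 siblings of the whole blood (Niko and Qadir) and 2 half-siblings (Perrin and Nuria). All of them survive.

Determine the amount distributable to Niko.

The entire €522,000 passes to the siblings and their issue.
Counting each half-blood sibling's line as half a unit, there are 3 units in €522,000, so one unit is €174,000. Whole-blood lines (Niko and Qadir) take €174,000 each; half-blood lines (Perrin and Nuria) take €87,000 each.

Niko receives €174,000.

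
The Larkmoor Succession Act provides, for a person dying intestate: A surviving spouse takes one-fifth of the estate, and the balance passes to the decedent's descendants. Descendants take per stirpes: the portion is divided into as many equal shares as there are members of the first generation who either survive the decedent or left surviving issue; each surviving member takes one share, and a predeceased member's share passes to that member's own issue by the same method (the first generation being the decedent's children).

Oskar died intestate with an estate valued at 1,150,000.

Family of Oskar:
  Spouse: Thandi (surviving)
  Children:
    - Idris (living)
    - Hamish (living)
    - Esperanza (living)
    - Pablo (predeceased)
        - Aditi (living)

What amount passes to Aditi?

Aditi receives 230,000.

Thandi takes one-fifth of 1,150,000 = 230,000. The remaining 920,000 passes to the descendants.
The descendants' portion (920,000) is divided into 4 shares of 230,000: Idris, Hamish, and Esperanza each take 230,000; Pablo's 230,000 share passes to Pablo's issue.
Pablo's share (230,000) passes entirely to Aditi.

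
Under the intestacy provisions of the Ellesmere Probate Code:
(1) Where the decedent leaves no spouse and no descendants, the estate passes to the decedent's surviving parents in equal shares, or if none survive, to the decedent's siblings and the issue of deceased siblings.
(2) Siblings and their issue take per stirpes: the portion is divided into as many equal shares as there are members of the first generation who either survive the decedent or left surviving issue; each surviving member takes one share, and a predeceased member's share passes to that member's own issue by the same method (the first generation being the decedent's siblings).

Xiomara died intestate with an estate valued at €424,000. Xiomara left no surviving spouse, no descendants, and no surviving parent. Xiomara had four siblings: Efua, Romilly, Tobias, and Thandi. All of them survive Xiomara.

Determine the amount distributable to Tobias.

Tobias receives €106,000.

The entire €424,000 passes to the siblings and their issue.
That amount (€424,000) is divided into 4 shares of €106,000: Efua, Romilly, Tobias, and Thandi each take €106,000.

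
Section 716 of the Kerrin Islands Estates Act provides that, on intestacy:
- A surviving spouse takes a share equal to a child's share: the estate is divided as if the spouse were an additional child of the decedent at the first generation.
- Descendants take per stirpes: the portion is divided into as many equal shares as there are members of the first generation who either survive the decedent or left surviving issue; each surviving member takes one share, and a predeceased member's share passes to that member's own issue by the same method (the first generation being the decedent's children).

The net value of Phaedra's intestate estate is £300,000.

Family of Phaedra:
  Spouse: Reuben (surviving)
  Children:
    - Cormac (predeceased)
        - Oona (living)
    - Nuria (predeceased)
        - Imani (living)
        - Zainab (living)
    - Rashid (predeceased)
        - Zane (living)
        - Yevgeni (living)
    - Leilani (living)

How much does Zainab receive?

The spouse counts as an additional share at the children's level, so there are 5 primary shares of £60,000. Reuben takes one such share (£60,000).
The children's combined portion (£240,000) is divided into 4 shares of £60,000: Leilani takes £60,000; Cormac's £60,000 share passes to Cormac's issue; Nuria's £60,000 share passes to Nuria's issue; Rashid's £60,000 share passes to Rashid's issue.
Cormac's share (£60,000) passes entirely to Oona.
Nuria's share (£60,000) is divided into 2 shares of £30,000: Imani and Zainab each take £30,000.
Rashid's share (£60,000) is divided into 2 shares of £30,000: Zane and Yevgeni each take £30,000.

Zainab receives £30,000.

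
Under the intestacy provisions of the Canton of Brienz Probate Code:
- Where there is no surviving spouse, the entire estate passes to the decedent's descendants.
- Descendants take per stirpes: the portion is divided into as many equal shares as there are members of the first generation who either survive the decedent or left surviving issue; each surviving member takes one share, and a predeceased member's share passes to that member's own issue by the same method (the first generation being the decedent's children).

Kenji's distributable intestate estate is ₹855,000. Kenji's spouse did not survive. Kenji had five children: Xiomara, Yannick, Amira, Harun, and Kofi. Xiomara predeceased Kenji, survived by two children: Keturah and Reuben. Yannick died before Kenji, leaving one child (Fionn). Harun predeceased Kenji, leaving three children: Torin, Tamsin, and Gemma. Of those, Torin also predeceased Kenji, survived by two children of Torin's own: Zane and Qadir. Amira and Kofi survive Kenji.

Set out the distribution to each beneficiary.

The entire ₹855,000 passes to the descendants.
That amount (₹855,000) is divided into 5 shares of ₹171,000: Amira and Kofi each take ₹171,000; Xiomara's ₹171,000 share passes to Xiomara's issue; Yannick's ₹171,000 share passes to Yannick's issue; Harun's ₹171,000 share passes to Harun's issue.
Xiomara's share (₹171,000) is divided into 2 shares of ₹85,500: Keturah and Reuben each take ₹85,500.
Yannick's share (₹171,000) passes entirely to Fionn.
Harun's share (₹171,000) is divided into 3 shares of ₹57,000: Tamsin and Gemma each take ₹57,000; Torin's ₹57,000 share passes to Torin's issue.
Torin's share (₹57,000) is divided into 2 shares of ₹28,500: Zane and Qadir each take ₹28,500.

Keturah: ₹85,500; Reuben: ₹85,500; Fionn: ₹171,000; Amira: ₹171,000; Zane: ₹28,500; Qadir: ₹28,500; Tamsin: ₹57,000; Gemma: ₹57,000; Kofi: ₹171,000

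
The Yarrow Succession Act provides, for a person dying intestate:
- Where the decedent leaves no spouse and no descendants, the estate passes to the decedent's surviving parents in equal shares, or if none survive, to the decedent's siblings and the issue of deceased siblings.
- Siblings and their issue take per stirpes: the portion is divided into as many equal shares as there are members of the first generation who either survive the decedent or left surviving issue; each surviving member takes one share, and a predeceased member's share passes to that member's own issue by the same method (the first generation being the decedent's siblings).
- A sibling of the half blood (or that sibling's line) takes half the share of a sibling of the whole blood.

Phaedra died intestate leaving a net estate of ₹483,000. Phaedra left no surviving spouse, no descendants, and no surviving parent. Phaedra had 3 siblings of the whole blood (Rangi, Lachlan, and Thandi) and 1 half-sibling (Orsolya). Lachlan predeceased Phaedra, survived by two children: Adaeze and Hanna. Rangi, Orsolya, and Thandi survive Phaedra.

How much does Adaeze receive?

The entire ₹483,000 passes to the siblings and their issue.
Counting each half-blood sibling's line as half a unit, there are 7/2 units in ₹483,000, so one unit is ₹138,000. Whole-blood lines (Rangi, Lachlan, and Thandi) take ₹138,000 each; half-blood lines (Orsolya) take ₹69,000 each.
Lachlan's share (₹138,000) is divided into 2 shares of ₹69,000: Adaeze and Hanna each take ₹69,000.

Adaeze receives ₹69,000.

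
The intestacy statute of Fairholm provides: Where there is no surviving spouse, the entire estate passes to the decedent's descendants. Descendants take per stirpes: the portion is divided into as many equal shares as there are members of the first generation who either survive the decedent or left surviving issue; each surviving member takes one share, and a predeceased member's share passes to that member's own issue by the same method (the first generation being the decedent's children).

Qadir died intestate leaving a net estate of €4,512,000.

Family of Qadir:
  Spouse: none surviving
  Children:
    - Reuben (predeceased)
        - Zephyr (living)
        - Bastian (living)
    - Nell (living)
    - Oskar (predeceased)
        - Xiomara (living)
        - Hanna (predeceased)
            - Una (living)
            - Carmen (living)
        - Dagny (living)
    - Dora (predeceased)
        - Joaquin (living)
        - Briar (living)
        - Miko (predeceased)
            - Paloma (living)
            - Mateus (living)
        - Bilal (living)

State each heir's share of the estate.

Zephyr: €564,000; Bastian: €564,000; Nell: €1,128,000; Xiomara: €376,000; Una: €188,000; Carmen: €188,000; Dagny: €376,000; Joaquin: €282,000; Briar: €282,000; Paloma: €141,000; Mateus: €141,000; Bilal: €282,000

The entire €4,512,000 passes to the descendants.
That amount (€4,512,000) is divided into 4 shares of €1,128,000: Nell takes €1,128,000; Reuben's €1,128,000 share passes to Reuben's issue; Oskar's €1,128,000 share passes to Oskar's issue; Dora's €1,128,000 share passes to Dora's issue.
Reuben's share (€1,128,000) is divided into 2 shares of €564,000: Zephyr and Bastian each take €564,000.
Oskar's share (€1,128,000) is divided into 3 shares of €376,000: Xiomara and Dagny each take €376,000; Hanna's €376,000 share passes to Hanna's issue.
Hanna's share (€376,000) is divided into 2 shares of €188,000: Una and Carmen each take €188,000.
Dora's share (€1,128,000) is divided into 4 shares of €282,000: Joaquin, Briar, and Bilal each take €282,000; Miko's €282,000 share passes to Miko's issue.
Miko's share (€282,000) is divided into 2 shares of €141,000: Paloma and Mateus each take €141,000.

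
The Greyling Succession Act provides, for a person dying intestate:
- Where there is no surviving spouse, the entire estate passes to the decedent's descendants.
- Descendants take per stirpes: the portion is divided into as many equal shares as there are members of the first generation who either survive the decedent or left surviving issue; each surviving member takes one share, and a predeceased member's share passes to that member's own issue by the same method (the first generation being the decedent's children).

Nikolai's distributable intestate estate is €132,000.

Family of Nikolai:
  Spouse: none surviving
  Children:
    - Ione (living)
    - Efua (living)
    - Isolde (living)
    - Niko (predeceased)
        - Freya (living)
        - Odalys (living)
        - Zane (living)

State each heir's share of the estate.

The entire €132,000 passes to the descendants.
That amount (€132,000) is divided into 4 shares of €33,000: Ione, Efua, and Isolde each take €33,000; Niko's €33,000 share passes to Niko's issue.
Niko's share (€33,000) is divided into 3 shares of €11,000: Freya, Odalys, and Zane each take €11,000.

Ione: €33,000; Efua: €33,000; Isolde: €33,000; Freya: €11,000; Odalys: €11,000; Zane: €11,000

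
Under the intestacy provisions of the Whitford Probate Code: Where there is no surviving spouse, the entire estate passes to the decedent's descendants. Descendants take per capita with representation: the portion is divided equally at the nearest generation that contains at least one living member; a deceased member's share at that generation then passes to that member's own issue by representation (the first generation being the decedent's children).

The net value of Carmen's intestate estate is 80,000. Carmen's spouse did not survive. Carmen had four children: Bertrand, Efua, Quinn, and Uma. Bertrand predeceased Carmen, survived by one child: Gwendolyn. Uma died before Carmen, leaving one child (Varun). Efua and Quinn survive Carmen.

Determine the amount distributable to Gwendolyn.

The entire 80,000 passes to the descendants.
That amount (80,000) is divided into 4 shares of 20,000: Efua and Quinn each take 20,000; Bertrand's 20,000 share passes to Bertrand's issue; Uma's 20,000 share passes to Uma's issue.
Bertrand's share (20,000) passes entirely to Gwendolyn.
Uma's share (20,000) passes entirely to Varun.

Gwendolyn receives 20,000.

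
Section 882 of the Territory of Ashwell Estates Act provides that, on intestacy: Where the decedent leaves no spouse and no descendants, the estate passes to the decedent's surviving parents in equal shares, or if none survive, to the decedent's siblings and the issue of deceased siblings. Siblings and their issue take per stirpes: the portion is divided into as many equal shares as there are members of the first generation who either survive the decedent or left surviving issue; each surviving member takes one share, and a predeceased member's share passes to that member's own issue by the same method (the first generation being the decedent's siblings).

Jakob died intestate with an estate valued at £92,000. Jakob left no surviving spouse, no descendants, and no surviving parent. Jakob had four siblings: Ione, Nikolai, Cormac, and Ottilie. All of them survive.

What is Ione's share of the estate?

Ione receives £23,000.

The entire £92,000 passes to the siblings and their issue.
That amount (£92,000) is divided into 4 shares of £23,000: Ione, Nikolai, Cormac, and Ottilie each take £23,000.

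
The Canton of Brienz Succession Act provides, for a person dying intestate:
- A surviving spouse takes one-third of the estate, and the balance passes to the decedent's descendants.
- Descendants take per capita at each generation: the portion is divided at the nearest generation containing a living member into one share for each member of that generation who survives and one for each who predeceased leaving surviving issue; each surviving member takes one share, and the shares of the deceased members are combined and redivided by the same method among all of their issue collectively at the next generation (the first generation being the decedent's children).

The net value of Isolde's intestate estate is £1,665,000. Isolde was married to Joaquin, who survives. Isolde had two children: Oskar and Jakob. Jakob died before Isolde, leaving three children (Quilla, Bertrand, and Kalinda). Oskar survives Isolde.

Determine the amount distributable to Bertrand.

Joaquin takes one-third of £1,665,000 = £555,000. The remaining £1,110,000 passes to the descendants.
The descendants' portion (£1,110,000) is divided at the children's generation into 2 shares of £555,000. Oskar takes £555,000. The remaining share for the deceased Jakob (£555,000) is carried to the next generation.
That pool (£555,000) is divided at the grandchildren's generation equally among Quilla, Bertrand, and Kalinda: £185,000 each.

Bertrand receives £185,000.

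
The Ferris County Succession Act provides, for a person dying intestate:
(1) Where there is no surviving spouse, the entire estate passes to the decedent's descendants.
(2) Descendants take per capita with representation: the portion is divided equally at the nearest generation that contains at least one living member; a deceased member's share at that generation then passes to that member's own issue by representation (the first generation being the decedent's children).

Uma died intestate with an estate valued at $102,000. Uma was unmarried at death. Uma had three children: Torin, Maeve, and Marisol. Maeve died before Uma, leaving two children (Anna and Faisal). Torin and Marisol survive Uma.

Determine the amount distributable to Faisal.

Faisal receives $17,000.

The entire $102,000 passes to the descendants.
That amount ($102,000) is divided into 3 shares of $34,000: Torin and Marisol each take $34,000; Maeve's $34,000 share passes to Maeve's issue.
Maeve's share ($34,000) is divided into 2 shares of $17,000: Anna and Faisal each take $17,000.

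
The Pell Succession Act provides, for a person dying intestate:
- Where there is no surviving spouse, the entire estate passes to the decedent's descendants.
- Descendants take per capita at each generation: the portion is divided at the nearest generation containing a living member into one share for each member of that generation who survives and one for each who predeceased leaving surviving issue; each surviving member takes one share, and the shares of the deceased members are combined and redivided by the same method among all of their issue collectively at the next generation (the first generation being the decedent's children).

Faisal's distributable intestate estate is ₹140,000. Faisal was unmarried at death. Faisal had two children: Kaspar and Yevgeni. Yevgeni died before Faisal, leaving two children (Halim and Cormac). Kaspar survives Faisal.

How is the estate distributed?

The entire ₹140,000 passes to the descendants.
That amount (₹140,000) is divided at the children's generation into 2 shares of ₹70,000. Kaspar takes ₹70,000. The remaining share for the deceased Yevgeni (₹70,000) is carried to the next generation.
That pool (₹70,000) is divided at the grandchildren's generation equally among Halim and Cormac: ₹35,000 each.

Kaspar: ₹70,000; Halim: ₹35,000; Cormac: ₹35,000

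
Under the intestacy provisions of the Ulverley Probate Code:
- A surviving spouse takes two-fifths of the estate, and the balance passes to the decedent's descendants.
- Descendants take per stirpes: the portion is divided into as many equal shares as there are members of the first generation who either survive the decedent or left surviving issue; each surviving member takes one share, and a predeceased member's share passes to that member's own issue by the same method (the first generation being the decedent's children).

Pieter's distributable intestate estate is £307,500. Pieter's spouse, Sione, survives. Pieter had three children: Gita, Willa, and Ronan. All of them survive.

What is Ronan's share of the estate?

Ronan receives £61,500.

Sione takes two-fifths of £307,500 = £123,000. The remaining £184,500 passes to the descendants.
The descendants' portion (£184,500) is divided into 3 shares of £61,500: Gita, Willa, and Ronan each take £61,500.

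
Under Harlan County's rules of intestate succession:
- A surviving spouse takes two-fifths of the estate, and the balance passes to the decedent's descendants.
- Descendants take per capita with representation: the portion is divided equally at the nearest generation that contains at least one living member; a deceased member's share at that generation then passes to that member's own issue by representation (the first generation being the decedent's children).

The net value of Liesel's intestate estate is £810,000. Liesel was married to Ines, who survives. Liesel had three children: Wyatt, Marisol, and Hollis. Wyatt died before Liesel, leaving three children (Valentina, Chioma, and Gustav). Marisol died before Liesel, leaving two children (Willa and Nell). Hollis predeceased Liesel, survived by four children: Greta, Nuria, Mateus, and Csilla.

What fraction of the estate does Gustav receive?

Ines takes two-fifths of £810,000 = £324,000. The remaining £486,000 passes to the descendants.
No child survives, so the initial division is made at the grandchildren's generation.
The descendants' portion (£486,000) is divided into 9 shares of £54,000: Valentina, Chioma, Gustav, Willa, Nell, Greta, Nuria, Mateus, and Csilla each take £54,000.

Gustav receives 1/15 of the estate.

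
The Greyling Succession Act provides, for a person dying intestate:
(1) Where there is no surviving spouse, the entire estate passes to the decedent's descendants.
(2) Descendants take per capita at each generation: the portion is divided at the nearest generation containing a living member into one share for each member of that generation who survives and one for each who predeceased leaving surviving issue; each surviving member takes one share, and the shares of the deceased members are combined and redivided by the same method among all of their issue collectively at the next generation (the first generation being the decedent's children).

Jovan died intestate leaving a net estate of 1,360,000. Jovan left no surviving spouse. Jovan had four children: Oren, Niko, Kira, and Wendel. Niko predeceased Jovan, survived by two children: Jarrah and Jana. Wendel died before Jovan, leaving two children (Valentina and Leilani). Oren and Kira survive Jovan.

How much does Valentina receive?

The entire 1,360,000 passes to the descendants.
That amount (1,360,000) is divided at the children's generation into 4 shares of 340,000. Oren and Kira each take 340,000. The 2 shares of the deceased (Niko and Wendel) are combined into a pool of 680,000.
That pool (680,000) is divided at the grandchildren's generation equally among Jarrah, Jana, Valentina, and Leilani: 170,000 each.

Valentina receives 170,000.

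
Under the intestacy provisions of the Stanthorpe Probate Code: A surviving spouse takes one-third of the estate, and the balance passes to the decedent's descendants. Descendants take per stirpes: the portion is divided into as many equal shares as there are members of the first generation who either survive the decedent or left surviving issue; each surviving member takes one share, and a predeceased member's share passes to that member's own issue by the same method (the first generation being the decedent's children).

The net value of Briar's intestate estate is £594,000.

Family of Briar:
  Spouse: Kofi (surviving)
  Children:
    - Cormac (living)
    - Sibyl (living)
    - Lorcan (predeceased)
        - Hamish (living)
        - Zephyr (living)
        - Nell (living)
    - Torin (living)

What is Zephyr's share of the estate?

Zephyr receives £33,000.

Kofi takes one-third of £594,000 = £198,000. The remaining £396,000 passes to the descendants.
The descendants' portion (£396,000) is divided into 4 shares of £99,000: Cormac, Sibyl, and Torin each take £99,000; Lorcan's £99,000 share passes to Lorcan's issue.
Lorcan's share (£99,000) is divided into 3 shares of £33,000: Hamish, Zephyr, and Nell each take £33,000.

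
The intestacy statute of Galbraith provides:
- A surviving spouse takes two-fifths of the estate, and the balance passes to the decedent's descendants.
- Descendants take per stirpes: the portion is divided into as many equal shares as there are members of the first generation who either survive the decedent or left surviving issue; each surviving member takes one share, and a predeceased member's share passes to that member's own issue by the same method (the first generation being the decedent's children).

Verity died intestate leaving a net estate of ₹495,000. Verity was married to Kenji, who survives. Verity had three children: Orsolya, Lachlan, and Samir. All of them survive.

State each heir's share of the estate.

Kenji: ₹198,000; Orsolya: ₹99,000; Lachlan: ₹99,000; Samir: ₹99,000

Kenji takes two-fifths of ₹495,000 = ₹198,000. The remaining ₹297,000 passes to the descendants.
The descendants' portion (₹297,000) is divided into 3 shares of ₹99,000: Orsolya, Lachlan, and Samir each take ₹99,000.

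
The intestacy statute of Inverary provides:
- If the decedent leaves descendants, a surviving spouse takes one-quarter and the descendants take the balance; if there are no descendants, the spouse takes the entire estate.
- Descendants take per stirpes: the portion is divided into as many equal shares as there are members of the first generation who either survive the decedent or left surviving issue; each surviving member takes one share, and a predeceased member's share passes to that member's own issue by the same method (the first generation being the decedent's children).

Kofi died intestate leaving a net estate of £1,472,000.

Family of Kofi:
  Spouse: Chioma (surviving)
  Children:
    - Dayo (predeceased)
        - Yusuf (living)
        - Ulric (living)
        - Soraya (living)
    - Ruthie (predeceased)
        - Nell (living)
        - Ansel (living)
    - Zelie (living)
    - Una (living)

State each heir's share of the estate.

Chioma: £368,000; Yusuf: £92,000; Ulric: £92,000; Soraya: £92,000; Nell: £138,000; Ansel: £138,000; Zelie: £276,000; Una: £276,000

Chioma takes one-quarter of £1,472,000 = £368,000. The remaining £1,104,000 passes to the descendants.
The descendants' portion (£1,104,000) is divided into 4 shares of £276,000: Zelie and Una each take £276,000; Dayo's £276,000 share passes to Dayo's issue; Ruthie's £276,000 share passes to Ruthie's issue.
Dayo's share (£276,000) is divided into 3 shares of £92,000: Yusuf, Ulric, and Soraya each take £92,000.
Ruthie's share (£276,000) is divided into 2 shares of £138,000: Nell and Ansel each take £138,000.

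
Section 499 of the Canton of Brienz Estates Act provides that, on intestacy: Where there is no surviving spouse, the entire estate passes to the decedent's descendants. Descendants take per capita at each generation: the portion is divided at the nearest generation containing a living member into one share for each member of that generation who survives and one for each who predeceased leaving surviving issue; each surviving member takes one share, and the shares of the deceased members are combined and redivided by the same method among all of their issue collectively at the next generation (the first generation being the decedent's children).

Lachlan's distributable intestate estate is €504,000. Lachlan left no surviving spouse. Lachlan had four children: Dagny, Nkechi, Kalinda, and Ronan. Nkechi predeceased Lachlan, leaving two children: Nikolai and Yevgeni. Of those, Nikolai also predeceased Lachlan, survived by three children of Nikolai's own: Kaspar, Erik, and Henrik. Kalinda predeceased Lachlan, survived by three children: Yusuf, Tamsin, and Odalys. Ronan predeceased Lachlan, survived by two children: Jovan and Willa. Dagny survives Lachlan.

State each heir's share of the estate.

Dagny: €126,000; Kaspar: €18,000; Erik: €18,000; Henrik: €18,000; Yevgeni: €54,000; Yusuf: €54,000; Tamsin: €54,000; Odalys: €54,000; Jovan: €54,000; Willa: €54,000

The entire €504,000 passes to the descendants.
That amount (€504,000) is divided at the children's generation into 4 shares of €126,000. Dagny takes €126,000. The 3 shares of the deceased (Nkechi, Kalinda, and Ronan) are combined into a pool of €378,000.
That pool (€378,000) is divided at the grandchildren's generation into 7 shares of €54,000. Yevgeni, Yusuf, Tamsin, Odalys, Jovan, and Willa each take €54,000. The remaining share for the deceased Nikolai (€54,000) is carried to the next generation.
That pool (€54,000) is divided at the great-grandchildren's generation equally among Kaspar, Erik, and Henrik: €18,000 each.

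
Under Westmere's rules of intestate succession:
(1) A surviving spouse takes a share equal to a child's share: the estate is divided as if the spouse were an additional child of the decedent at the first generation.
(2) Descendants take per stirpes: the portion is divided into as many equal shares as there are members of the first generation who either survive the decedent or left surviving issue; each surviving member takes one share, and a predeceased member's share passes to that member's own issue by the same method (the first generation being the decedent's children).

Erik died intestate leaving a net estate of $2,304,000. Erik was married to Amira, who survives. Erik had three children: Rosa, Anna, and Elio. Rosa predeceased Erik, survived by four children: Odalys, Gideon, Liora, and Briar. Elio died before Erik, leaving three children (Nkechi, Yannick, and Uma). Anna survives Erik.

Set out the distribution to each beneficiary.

The spouse counts as an additional share at the children's level, so there are 4 primary shares of $576,000. Amira takes one such share ($576,000).
The children's combined portion ($1,728,000) is divided into 3 shares of $576,000: Anna takes $576,000; Rosa's $576,000 share passes to Rosa's issue; Elio's $576,000 share passes to Elio's issue.
Rosa's share ($576,000) is divided into 4 shares of $144,000: Odalys, Gideon, Liora, and Briar each take $144,000.
Elio's share ($576,000) is divided into 3 shares of $192,000: Nkechi, Yannick, and Uma each take $192,000.

Amira: $576,000; Odalys: $144,000; Gideon: $144,000; Liora: $144,000; Briar: $144,000; Anna: $576,000; Nkechi: $192,000; Yannick: $192,000; Uma: $192,000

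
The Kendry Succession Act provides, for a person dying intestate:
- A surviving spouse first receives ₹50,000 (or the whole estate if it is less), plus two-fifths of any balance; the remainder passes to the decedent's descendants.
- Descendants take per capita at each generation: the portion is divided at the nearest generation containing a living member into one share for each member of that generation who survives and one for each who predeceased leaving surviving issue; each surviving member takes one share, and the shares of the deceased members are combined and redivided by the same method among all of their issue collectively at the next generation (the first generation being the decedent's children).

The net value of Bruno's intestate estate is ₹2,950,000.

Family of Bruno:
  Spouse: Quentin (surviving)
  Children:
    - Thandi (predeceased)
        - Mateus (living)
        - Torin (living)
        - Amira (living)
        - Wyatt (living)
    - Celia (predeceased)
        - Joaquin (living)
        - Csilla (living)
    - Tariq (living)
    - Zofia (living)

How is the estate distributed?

Quentin: ₹1,210,000; Mateus: ₹145,000; Torin: ₹145,000; Amira: ₹145,000; Wyatt: ₹145,000; Joaquin: ₹145,000; Csilla: ₹145,000; Tariq: ₹435,000; Zofia: ₹435,000

Quentin first takes ₹50,000, leaving a balance of ₹2,900,000. Quentin then takes two-fifths of the balance (₹1,160,000), for a total of ₹1,210,000. The remaining ₹1,740,000 passes to the descendants.
The descendants' portion (₹1,740,000) is divided at the children's generation into 4 shares of ₹435,000. Tariq and Zofia each take ₹435,000. The 2 shares of the deceased (Thandi and Celia) are combined into a pool of ₹870,000.
That pool (₹870,000) is divided at the grandchildren's generation equally among Mateus, Torin, Amira, Wyatt, Joaquin, and Csilla: ₹145,000 each.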